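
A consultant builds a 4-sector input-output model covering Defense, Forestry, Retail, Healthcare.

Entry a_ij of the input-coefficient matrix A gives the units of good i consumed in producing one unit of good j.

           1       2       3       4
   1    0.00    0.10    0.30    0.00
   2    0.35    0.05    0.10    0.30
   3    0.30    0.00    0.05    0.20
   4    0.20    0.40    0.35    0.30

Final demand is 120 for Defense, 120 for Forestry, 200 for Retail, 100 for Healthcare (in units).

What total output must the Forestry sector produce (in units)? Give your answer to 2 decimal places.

x_2 = 538.27

I − A =
  [   1.00    -0.10    -0.30     0.00]
  [  -0.35     0.95    -0.10    -0.30]
  [  -0.30     0.00     0.95    -0.20]
  [  -0.20    -0.40    -0.35     0.70]
Compute the cofactors C_ij = (−1)^(i+j)·(3×3 minor ij) of I−A; the adjugate is their transpose:
adj(I−A) = Cᵀ =
  [ 0.44325   0.08350   0.18100   0.08750]
  [ 0.32175   0.52000   0.26650   0.29900]
  [ 0.22950   0.10500   0.51450   0.19200]
  [ 0.42525   0.37350   0.46125   0.78075]
det(I−A) = Σ_j (I−A)_1j·C_1j = (1.00)(0.44325) + (-0.10)(0.32175) + (-0.30)(0.22950) + (0.00)(0.42525) = 0.342225
(I − A)⁻¹ = adj(I−A) / det(I−A) ≈
  [   1.2952     0.2440     0.5289     0.2557]
  [   0.9402     1.5195     0.7787     0.8737]
  [   0.6706     0.3068     1.5034     0.5610]
  [   1.2426     1.0914     1.3478     2.2814]
x = (I − A)⁻¹ d = adj(I−A)·d / det(I−A), with det(I−A) = 0.342225:
  x_1 = (0.44325·120 + 0.08350·120 + 0.18100·200 + 0.08750·100) / 0.342225 = 108.16 / 0.342225 ≈ 316.05
  x_2 = (0.32175·120 + 0.52000·120 + 0.26650·200 + 0.29900·100) / 0.342225 = 184.21 / 0.342225 ≈ 538.27
  x_3 = (0.22950·120 + 0.10500·120 + 0.51450·200 + 0.19200·100) / 0.342225 = 162.24 / 0.342225 ≈ 474.07
  x_4 = (0.42525·120 + 0.37350·120 + 0.46125·200 + 0.78075·100) / 0.342225 = 266.175 / 0.342225 ≈ 777.78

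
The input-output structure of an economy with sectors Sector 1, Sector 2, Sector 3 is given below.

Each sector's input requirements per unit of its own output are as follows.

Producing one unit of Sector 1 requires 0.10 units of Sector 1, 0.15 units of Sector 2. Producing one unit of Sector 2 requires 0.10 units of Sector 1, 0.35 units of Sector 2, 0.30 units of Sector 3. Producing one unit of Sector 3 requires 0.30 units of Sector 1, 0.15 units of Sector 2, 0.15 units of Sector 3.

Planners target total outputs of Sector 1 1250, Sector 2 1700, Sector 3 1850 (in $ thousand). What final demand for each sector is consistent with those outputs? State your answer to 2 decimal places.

d_1 = 400.00, d_2 = 640.00, d_3 = 1062.50

I − A =
  [   0.90    -0.10    -0.30]
  [  -0.15     0.65    -0.15]
  [   0.00    -0.30     0.85]
d = (I − A) x:
  d_1 = (+0.90)·1250 + (-0.10)·1700 + (-0.30)·1850 = 400.00
  d_2 = (-0.15)·1250 + (+0.65)·1700 + (-0.15)·1850 = 640.00
  d_3 = (+0.00)·1250 + (-0.30)·1700 + (+0.85)·1850 = 1062.50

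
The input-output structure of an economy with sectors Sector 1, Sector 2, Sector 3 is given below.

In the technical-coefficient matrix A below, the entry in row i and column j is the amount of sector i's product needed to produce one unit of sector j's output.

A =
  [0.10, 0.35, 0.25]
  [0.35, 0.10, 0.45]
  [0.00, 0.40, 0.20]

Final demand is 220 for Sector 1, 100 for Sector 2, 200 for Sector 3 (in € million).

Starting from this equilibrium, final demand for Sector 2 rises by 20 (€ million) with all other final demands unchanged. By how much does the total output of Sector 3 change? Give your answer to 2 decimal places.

Δx_3 = 20.40

I − A =
  [   0.90    -0.35    -0.25]
  [  -0.35     0.90    -0.45]
  [   0.00    -0.40     0.80]
Cofactors of I−A, C_ij = (−1)^(i+j)·(minor ij) (rows/columns in the sector order above):
  C_11 = (0.90)(0.80) − (-0.45)(-0.40) = 0.5400
  C_12 = −[(-0.35)(0.80) − (-0.45)(0.00)] = 0.2800
  C_13 = (-0.35)(-0.40) − (0.90)(0.00) = 0.1400
  C_21 = −[(-0.35)(0.80) − (-0.25)(-0.40)] = 0.3800
  C_22 = (0.90)(0.80) − (-0.25)(0.00) = 0.7200
  C_23 = −[(0.90)(-0.40) − (-0.35)(0.00)] = 0.3600
  C_31 = (-0.35)(-0.45) − (-0.25)(0.90) = 0.3825
  C_32 = −[(0.90)(-0.45) − (-0.25)(-0.35)] = 0.4925
  C_33 = (0.90)(0.90) − (-0.35)(-0.35) = 0.6875
det(I−A) = Σ_j (I−A)_1j·C_1j = (0.90)(0.5400) + (-0.35)(0.2800) + (-0.25)(0.1400) = 0.3530
adj(I−A) = Cᵀ =
  [ 0.5400   0.3800   0.3825]
  [ 0.2800   0.7200   0.4925]
  [ 0.1400   0.3600   0.6875]
(I − A)⁻¹ = adj(I−A) / det(I−A) ≈
  [   1.5297     1.0765     1.0836]
  [   0.7932     2.0397     1.3952]
  [   0.3966     1.0198     1.9476]
Δx = (I − A)⁻¹ Δd with Δd having +20 in the Sector 2 component and 0 elsewhere.
So Δx_3 = L_32 · (+20), where L_32 = adj(I−A)_32 / det(I−A) = 0.3600 / 0.3530.
Δx_3 = 0.3600 × (+20) / 0.3530 = 7.20 / 0.3530 ≈ 20.40.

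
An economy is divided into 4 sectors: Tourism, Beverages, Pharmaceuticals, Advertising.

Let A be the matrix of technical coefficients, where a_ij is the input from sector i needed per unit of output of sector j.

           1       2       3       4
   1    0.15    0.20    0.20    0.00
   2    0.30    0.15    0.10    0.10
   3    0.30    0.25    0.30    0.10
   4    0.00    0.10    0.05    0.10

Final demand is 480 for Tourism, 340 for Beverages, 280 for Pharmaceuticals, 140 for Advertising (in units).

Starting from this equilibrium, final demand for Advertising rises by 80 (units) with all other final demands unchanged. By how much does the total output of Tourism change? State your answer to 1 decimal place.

I − A =
  [   0.85    -0.20    -0.20     0.00]
  [  -0.30     0.85    -0.10    -0.10]
  [  -0.30    -0.25     0.70    -0.10]
  [   0.00    -0.10    -0.05     0.90]
Compute the cofactors C_ij = (−1)^(i+j)·(3×3 minor ij) of I−A; the adjugate is their transpose:
adj(I−A) = Cᵀ =
  [ 0.499500   0.172000   0.170000   0.038000]
  [ 0.216000   0.477250   0.134750   0.068000]
  [ 0.297000   0.253750   0.587750   0.093500]
  [ 0.040500   0.067125   0.047625   0.370500]
det(I−A) = Σ_j (I−A)_1j·C_1j = (0.85)(0.499500) + (-0.20)(0.216000) + (-0.20)(0.297000) + (0.00)(0.040500) = 0.321975
(I − A)⁻¹ = adj(I−A) / det(I−A) ≈
  [   1.5514     0.5342     0.5280     0.1180]
  [   0.6709     1.4823     0.4185     0.2112]
  [   0.9224     0.7881     1.8255     0.2904]
  [   0.1258     0.2085     0.1479     1.1507]
Δx = (I − A)⁻¹ Δd with Δd having +80 in the Advertising component and 0 elsewhere.
So Δx_1 = L_14 · (+80), where L_14 = adj(I−A)_14 / det(I−A) = 0.038000 / 0.321975.
Δx_1 = 0.038000 × (+80) / 0.321975 = 3.04 / 0.321975 ≈ 9.4.

Δx_1 = 9.4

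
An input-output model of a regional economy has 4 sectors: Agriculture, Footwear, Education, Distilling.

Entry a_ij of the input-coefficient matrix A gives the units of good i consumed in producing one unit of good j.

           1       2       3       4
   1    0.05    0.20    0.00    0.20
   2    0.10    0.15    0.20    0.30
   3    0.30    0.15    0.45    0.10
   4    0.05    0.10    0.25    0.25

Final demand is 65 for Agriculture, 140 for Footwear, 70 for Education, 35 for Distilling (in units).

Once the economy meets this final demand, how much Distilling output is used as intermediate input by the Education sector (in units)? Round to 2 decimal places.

I − A =
  [   0.95    -0.20     0.00    -0.20]
  [  -0.10     0.85    -0.20    -0.30]
  [  -0.30    -0.15     0.55    -0.10]
  [  -0.05    -0.10    -0.25     0.75]
Compute the cofactors C_ij = (−1)^(i+j)·(3×3 minor ij) of I−A; the adjugate is their transpose:
adj(I−A) = Cᵀ =
  [ 0.277125   0.096000   0.091500   0.124500]
  [ 0.115500   0.347625   0.216750   0.198750]
  [ 0.201000   0.166875   0.548625   0.193500]
  [ 0.100875   0.108375   0.217875   0.392625]
det(I−A) = Σ_j (I−A)_1j·C_1j = (0.95)(0.277125) + (-0.20)(0.115500) + (0.00)(0.201000) + (-0.20)(0.100875) = 0.21999375
(I − A)⁻¹ = adj(I−A) / det(I−A) ≈
  [   1.2597     0.4364     0.4159     0.5659]
  [   0.5250     1.5802     0.9853     0.9034]
  [   0.9137     0.7585     2.4938     0.8796]
  [   0.4585     0.4926     0.9904     1.7847]
First solve x = (I − A)⁻¹ d = adj(I−A)·d / det(I−A); in particular x_3 = (0.201000·65 + 0.166875·140 + 0.548625·70 + 0.193500·35) / 0.21999375 = 81.60375 / 0.21999375 ≈ 370.9367.
Intermediate flow from 4 to 3: z_43 = a_43 · x_3 = 0.25 × 81.60375 / 0.21999375 = 20.4009375 / 0.21999375 ≈ 92.73.

z_43 = 92.73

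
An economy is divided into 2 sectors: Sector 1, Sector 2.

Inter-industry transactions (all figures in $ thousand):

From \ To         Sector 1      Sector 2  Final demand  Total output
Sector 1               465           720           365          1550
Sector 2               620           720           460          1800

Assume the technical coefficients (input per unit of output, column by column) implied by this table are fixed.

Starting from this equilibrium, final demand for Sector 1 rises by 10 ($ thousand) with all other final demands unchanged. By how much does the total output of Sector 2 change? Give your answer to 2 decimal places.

Technical coefficients a_ij = z_ij / X_j:
  a_11 = 465/1550 = 0.30, a_21 = 620/1550 = 0.40
  a_12 = 720/1800 = 0.40, a_22 = 720/1800 = 0.40
I − A =
  [   0.70    -0.40]
  [  -0.40     0.60]
det(I−A) = (0.70)(0.60) − (-0.40)(-0.40) = 0.2600
adj(I−A) = [[0.60, 0.40], [0.40, 0.70]]
(I − A)⁻¹ = adj(I−A) / det(I−A) ≈
  [   2.3077     1.5385]
  [   1.5385     2.6923]
Δx = (I − A)⁻¹ Δd with Δd having +10 in the Sector 1 component and 0 elsewhere.
So Δx_2 = L_21 · (+10), where L_21 = adj(I−A)_21 / det(I−A) = 0.40 / 0.2600.
Δx_2 = 0.40 × (+10) / 0.2600 = 4.00 / 0.2600 ≈ 15.38.

Δx_2 = 15.38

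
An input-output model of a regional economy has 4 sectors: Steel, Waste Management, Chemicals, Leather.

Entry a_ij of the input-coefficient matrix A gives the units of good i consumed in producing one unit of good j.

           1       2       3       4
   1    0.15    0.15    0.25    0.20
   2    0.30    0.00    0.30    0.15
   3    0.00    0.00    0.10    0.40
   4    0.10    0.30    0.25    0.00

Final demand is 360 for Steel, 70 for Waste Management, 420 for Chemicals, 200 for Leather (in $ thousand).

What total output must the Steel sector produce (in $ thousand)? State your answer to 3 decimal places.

I − A =
  [   0.85    -0.15    -0.25    -0.20]
  [  -0.30     1.00    -0.30    -0.15]
  [   0.00     0.00     0.90    -0.40]
  [  -0.10    -0.30    -0.25     1.00]
Compute the cofactors C_ij = (−1)^(i+j)·(3×3 minor ij) of I−A; the adjugate is their transpose:
adj(I−A) = Cᵀ =
  [ 0.723500   0.204000   0.357375   0.318250]
  [ 0.265500   0.652000   0.374625   0.300750]
  [ 0.076000   0.108000   0.726500   0.322000]
  [ 0.171000   0.243000   0.329750   0.724500]
det(I−A) = Σ_j (I−A)_1j·C_1j = (0.85)(0.723500) + (-0.15)(0.265500) + (-0.25)(0.076000) + (-0.20)(0.171000) = 0.52195
(I − A)⁻¹ = adj(I−A) / det(I−A) ≈
  [   1.3861     0.3908     0.6847     0.6097]
  [   0.5087     1.2492     0.7177     0.5762]
  [   0.1456     0.2069     1.3919     0.6169]
  [   0.3276     0.4656     0.6318     1.3881]
x = (I − A)⁻¹ d = adj(I−A)·d / det(I−A), with det(I−A) = 0.52195:
  x_1 = (0.723500·360 + 0.204000·70 + 0.357375·420 + 0.318250·200) / 0.52195 = 488.4875 / 0.52195 ≈ 935.889
  x_2 = (0.265500·360 + 0.652000·70 + 0.374625·420 + 0.300750·200) / 0.52195 = 358.7125 / 0.52195 ≈ 687.255
  x_3 = (0.076000·360 + 0.108000·70 + 0.726500·420 + 0.322000·200) / 0.52195 = 404.45 / 0.52195 ≈ 774.883
  x_4 = (0.171000·360 + 0.243000·70 + 0.329750·420 + 0.724500·200) / 0.52195 = 361.965 / 0.52195 ≈ 693.486

x_1 = 935.889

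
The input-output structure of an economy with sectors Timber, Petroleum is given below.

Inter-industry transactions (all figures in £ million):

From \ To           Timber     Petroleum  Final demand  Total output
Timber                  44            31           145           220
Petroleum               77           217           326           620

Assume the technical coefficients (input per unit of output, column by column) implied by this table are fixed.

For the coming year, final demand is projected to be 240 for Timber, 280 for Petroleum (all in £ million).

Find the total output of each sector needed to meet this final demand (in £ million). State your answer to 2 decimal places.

Technical coefficients a_ij = z_ij / X_j:
  a_11 = 44/220 = 0.20, a_21 = 77/220 = 0.35
  a_12 = 31/620 = 0.05, a_22 = 217/620 = 0.35
I − A =
  [   0.80    -0.05]
  [  -0.35     0.65]
det(I−A) = (0.80)(0.65) − (-0.05)(-0.35) = 0.5025
adj(I−A) = [[0.65, 0.05], [0.35, 0.80]]
(I − A)⁻¹ = adj(I−A) / det(I−A) ≈
  [   1.2935     0.0995]
  [   0.6965     1.5920]
x = (I − A)⁻¹ d = adj(I−A)·d / det(I−A), with det(I−A) = 0.5025:
  x_1 = (0.65·240 + 0.05·280) / 0.5025 = 170.00 / 0.5025 ≈ 338.31
  x_2 = (0.35·240 + 0.80·280) / 0.5025 = 308.00 / 0.5025 ≈ 612.94

x_1 = 338.31, x_2 = 612.94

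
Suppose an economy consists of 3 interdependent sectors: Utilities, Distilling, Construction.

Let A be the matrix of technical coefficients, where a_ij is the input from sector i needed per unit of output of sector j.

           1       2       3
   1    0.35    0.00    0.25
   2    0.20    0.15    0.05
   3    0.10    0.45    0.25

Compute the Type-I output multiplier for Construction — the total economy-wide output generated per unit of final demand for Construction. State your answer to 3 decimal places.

I − A =
  [   0.65     0.00    -0.25]
  [  -0.20     0.85    -0.05]
  [  -0.10    -0.45     0.75]
Cofactors of I−A, C_ij = (−1)^(i+j)·(minor ij) (rows/columns in the sector order above):
  C_11 = (0.85)(0.75) − (-0.05)(-0.45) = 0.6150
  C_12 = −[(-0.20)(0.75) − (-0.05)(-0.10)] = 0.1550
  C_13 = (-0.20)(-0.45) − (0.85)(-0.10) = 0.1750
  C_21 = −[(0.00)(0.75) − (-0.25)(-0.45)] = 0.1125
  C_22 = (0.65)(0.75) − (-0.25)(-0.10) = 0.4625
  C_23 = −[(0.65)(-0.45) − (0.00)(-0.10)] = 0.2925
  C_31 = (0.00)(-0.05) − (-0.25)(0.85) = 0.2125
  C_32 = −[(0.65)(-0.05) − (-0.25)(-0.20)] = 0.0825
  C_33 = (0.65)(0.85) − (0.00)(-0.20) = 0.5525
det(I−A) = Σ_j (I−A)_1j·C_1j = (0.65)(0.6150) + (0.00)(0.1550) + (-0.25)(0.1750) = 0.3560
adj(I−A) = Cᵀ =
  [ 0.6150   0.1125   0.2125]
  [ 0.1550   0.4625   0.0825]
  [ 0.1750   0.2925   0.5525]
(I − A)⁻¹ = adj(I−A) / det(I−A) ≈
  [   1.7275     0.3160     0.5969]
  [   0.4354     1.2992     0.2317]
  [   0.4916     0.8216     1.5520]
The output multiplier for sector j is the column-j sum of the Leontief inverse (I − A)⁻¹ = adj(I−A) / det(I−A).
Column 3 of adj(I−A): (0.2125, 0.0825, 0.5525); det(I−A) = 0.3560.
m_3 = (0.2125 + 0.0825 + 0.5525) / 0.3560 = 0.8475 / 0.3560 ≈ 2.381.

m_3 = 2.381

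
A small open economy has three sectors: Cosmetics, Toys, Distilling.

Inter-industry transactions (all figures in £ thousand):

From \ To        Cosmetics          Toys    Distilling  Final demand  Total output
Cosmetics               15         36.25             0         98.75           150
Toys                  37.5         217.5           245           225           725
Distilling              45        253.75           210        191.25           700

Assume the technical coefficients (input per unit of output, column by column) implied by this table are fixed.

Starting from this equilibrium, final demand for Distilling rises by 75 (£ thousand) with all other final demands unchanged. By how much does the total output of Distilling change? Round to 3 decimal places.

Δx_D = 146.212

Technical coefficients a_ij = z_ij / X_j:
  a_CC = 15/150 = 0.10, a_TC = 37.5/150 = 0.25, a_DC = 45/150 = 0.30
  a_CT = 36.25/725 = 0.05, a_TT = 217.5/725 = 0.30, a_DT = 253.75/725 = 0.35
  a_CD = 0/700 = 0.00, a_TD = 245/700 = 0.35, a_DD = 210/700 = 0.30
I − A =
  [   0.90    -0.05     0.00]
  [  -0.25     0.70    -0.35]
  [  -0.30    -0.35     0.70]
Cofactors of I−A, C_ij = (−1)^(i+j)·(minor ij) (rows/columns in the sector order above):
  C_11 = (0.70)(0.70) − (-0.35)(-0.35) = 0.3675
  C_12 = −[(-0.25)(0.70) − (-0.35)(-0.30)] = 0.2800
  C_13 = (-0.25)(-0.35) − (0.70)(-0.30) = 0.2975
  C_21 = −[(-0.05)(0.70) − (0.00)(-0.35)] = 0.0350
  C_22 = (0.90)(0.70) − (0.00)(-0.30) = 0.6300
  C_23 = −[(0.90)(-0.35) − (-0.05)(-0.30)] = 0.3300
  C_31 = (-0.05)(-0.35) − (0.00)(0.70) = 0.0175
  C_32 = −[(0.90)(-0.35) − (0.00)(-0.25)] = 0.3150
  C_33 = (0.90)(0.70) − (-0.05)(-0.25) = 0.6175
det(I−A) = Σ_j (I−A)_1j·C_1j = (0.90)(0.3675) + (-0.05)(0.2800) + (0.00)(0.2975) = 0.31675
adj(I−A) = Cᵀ =
  [ 0.3675   0.0350   0.0175]
  [ 0.2800   0.6300   0.3150]
  [ 0.2975   0.3300   0.6175]
(I − A)⁻¹ = adj(I−A) / det(I−A) ≈
  [   1.1602     0.1105     0.0552]
  [   0.8840     1.9890     0.9945]
  [   0.9392     1.0418     1.9495]
Δx = (I − A)⁻¹ Δd with Δd having +75 in the Distilling component and 0 elsewhere.
So Δx_D = L_DD · (+75), where L_DD = adj(I−A)_DD / det(I−A) = 0.6175 / 0.31675.
Δx_D = 0.6175 × (+75) / 0.31675 = 46.3125 / 0.31675 ≈ 146.212.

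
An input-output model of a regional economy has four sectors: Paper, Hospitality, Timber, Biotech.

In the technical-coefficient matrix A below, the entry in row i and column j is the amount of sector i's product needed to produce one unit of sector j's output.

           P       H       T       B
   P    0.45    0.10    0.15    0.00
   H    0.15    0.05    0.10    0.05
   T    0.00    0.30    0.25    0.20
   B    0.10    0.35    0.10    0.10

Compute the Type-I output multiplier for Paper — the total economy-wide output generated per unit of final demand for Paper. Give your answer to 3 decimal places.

I − A =
  [   0.55    -0.10    -0.15     0.00]
  [  -0.15     0.95    -0.10    -0.05]
  [   0.00    -0.30     0.75    -0.20]
  [  -0.10    -0.35    -0.10     0.90]
Compute the cofactors C_ij = (−1)^(i+j)·(3×3 minor ij) of I−A; the adjugate is their transpose:
adj(I−A) = Cᵀ =
  [ 0.573625   0.116500   0.135125   0.036500]
  [ 0.104000   0.357250   0.073250   0.036125]
  [ 0.071500   0.189000   0.446625   0.109750]
  [ 0.112125   0.172875   0.093125   0.357375]
det(I−A) = Σ_j (I−A)_1j·C_1j = (0.55)(0.573625) + (-0.10)(0.104000) + (-0.15)(0.071500) + (0.00)(0.112125) = 0.29436875
(I − A)⁻¹ = adj(I−A) / det(I−A) ≈
  [   1.9487     0.3958     0.4590     0.1240]
  [   0.3533     1.2136     0.2488     0.1227]
  [   0.2429     0.6421     1.5172     0.3728]
  [   0.3809     0.5873     0.3164     1.2140]
The output multiplier for sector j is the column-j sum of the Leontief inverse (I − A)⁻¹ = adj(I−A) / det(I−A).
Column P of adj(I−A): (0.573625, 0.104000, 0.071500, 0.112125); det(I−A) = 0.29436875.
m_P = (0.573625 + 0.104000 + 0.071500 + 0.112125) / 0.29436875 = 0.86125 / 0.29436875 ≈ 2.926.

m_P = 2.926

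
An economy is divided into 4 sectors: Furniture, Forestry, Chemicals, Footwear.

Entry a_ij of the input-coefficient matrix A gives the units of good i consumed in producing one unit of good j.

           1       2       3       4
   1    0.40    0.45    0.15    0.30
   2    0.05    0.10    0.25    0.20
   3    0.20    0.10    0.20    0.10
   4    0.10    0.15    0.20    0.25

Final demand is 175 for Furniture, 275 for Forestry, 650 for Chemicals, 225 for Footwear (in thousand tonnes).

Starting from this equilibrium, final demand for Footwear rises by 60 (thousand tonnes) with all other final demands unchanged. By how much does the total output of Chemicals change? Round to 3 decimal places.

Δx_3 = 44.908

I − A =
  [   0.60    -0.45    -0.15    -0.30]
  [  -0.05     0.90    -0.25    -0.20]
  [  -0.20    -0.10     0.80    -0.10]
  [  -0.10    -0.15    -0.20     0.75]
Compute the cofactors C_ij = (−1)^(i+j)·(3×3 minor ij) of I−A; the adjugate is their transpose:
adj(I−A) = Cᵀ =
  [ 0.471500   0.316500   0.264375   0.308250]
  [ 0.093000   0.288000   0.140625   0.132750]
  [ 0.144500   0.132000   0.331875   0.137250]
  [ 0.120000   0.135000   0.151875   0.348750]
det(I−A) = Σ_j (I−A)_1j·C_1j = (0.60)(0.471500) + (-0.45)(0.093000) + (-0.15)(0.144500) + (-0.30)(0.120000) = 0.183375
(I − A)⁻¹ = adj(I−A) / det(I−A) ≈
  [   2.5712     1.7260     1.4417     1.6810]
  [   0.5072     1.5706     0.7669     0.7239]
  [   0.7880     0.7198     1.8098     0.7485]
  [   0.6544     0.7362     0.8282     1.9018]
Δx = (I − A)⁻¹ Δd with Δd having +60 in the Footwear component and 0 elsewhere.
So Δx_3 = L_34 · (+60), where L_34 = adj(I−A)_34 / det(I−A) = 0.137250 / 0.183375.
Δx_3 = 0.137250 × (+60) / 0.183375 = 8.235 / 0.183375 ≈ 44.908.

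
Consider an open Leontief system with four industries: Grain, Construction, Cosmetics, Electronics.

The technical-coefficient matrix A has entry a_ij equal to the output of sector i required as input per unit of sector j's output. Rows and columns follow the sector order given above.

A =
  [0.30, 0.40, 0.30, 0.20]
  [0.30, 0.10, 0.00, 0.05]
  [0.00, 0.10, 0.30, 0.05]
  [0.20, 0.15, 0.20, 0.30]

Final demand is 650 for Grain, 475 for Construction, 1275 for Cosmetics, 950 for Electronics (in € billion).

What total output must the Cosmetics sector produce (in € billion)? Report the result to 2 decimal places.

x_3 = 2393.63

I − A =
  [   0.70    -0.40    -0.30    -0.20]
  [  -0.30     0.90     0.00    -0.05]
  [   0.00    -0.10     0.70    -0.05]
  [  -0.20    -0.15    -0.20     0.70]
Compute the cofactors C_ij = (−1)^(i+j)·(3×3 minor ij) of I−A; the adjugate is their transpose:
adj(I−A) = Cᵀ =
  [ 0.42575   0.24025   0.22675   0.15500]
  [ 0.15100   0.30500   0.08500   0.07100]
  [ 0.03325   0.05425   0.30275   0.03500]
  [ 0.16350   0.14950   0.16950   0.34800]
det(I−A) = Σ_j (I−A)_1j·C_1j = (0.70)(0.42575) + (-0.40)(0.15100) + (-0.30)(0.03325) + (-0.20)(0.16350) = 0.19495
(I − A)⁻¹ = adj(I−A) / det(I−A) ≈
  [   2.1839     1.2324     1.1631     0.7951]
  [   0.7746     1.5645     0.4360     0.3642]
  [   0.1706     0.2783     1.5530     0.1795]
  [   0.8387     0.7669     0.8695     1.7851]
x = (I − A)⁻¹ d = adj(I−A)·d / det(I−A), with det(I−A) = 0.19495:
  x_1 = (0.42575·650 + 0.24025·475 + 0.22675·1275 + 0.15500·950) / 0.19495 = 827.2125 / 0.19495 ≈ 4243.20
  x_2 = (0.15100·650 + 0.30500·475 + 0.08500·1275 + 0.07100·950) / 0.19495 = 418.85 / 0.19495 ≈ 2148.50
  x_3 = (0.03325·650 + 0.05425·475 + 0.30275·1275 + 0.03500·950) / 0.19495 = 466.6375 / 0.19495 ≈ 2393.63
  x_4 = (0.16350·650 + 0.14950·475 + 0.16950·1275 + 0.34800·950) / 0.19495 = 724.00 / 0.19495 ≈ 3713.77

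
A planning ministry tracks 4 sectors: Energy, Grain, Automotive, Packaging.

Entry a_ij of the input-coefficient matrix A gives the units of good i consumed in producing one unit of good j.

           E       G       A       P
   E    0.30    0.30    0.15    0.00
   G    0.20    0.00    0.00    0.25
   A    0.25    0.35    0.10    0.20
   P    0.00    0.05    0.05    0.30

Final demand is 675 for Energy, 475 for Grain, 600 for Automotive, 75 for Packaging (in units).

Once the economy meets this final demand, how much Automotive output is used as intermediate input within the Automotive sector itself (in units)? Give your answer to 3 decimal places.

I − A =
  [   0.70    -0.30    -0.15     0.00]
  [  -0.20     1.00     0.00    -0.25]
  [  -0.25    -0.35     0.90    -0.20]
  [   0.00    -0.05    -0.05     0.70]
Compute the cofactors C_ij = (−1)^(i+j)·(3×3 minor ij) of I−A; the adjugate is their transpose:
adj(I−A) = Cᵀ =
  [ 0.604375   0.224250   0.106875   0.110625]
  [ 0.127125   0.407750   0.029750   0.154125]
  [ 0.222875   0.231000   0.439250   0.208000]
  [ 0.025000   0.045625   0.033500   0.528000]
det(I−A) = Σ_j (I−A)_1j·C_1j = (0.70)(0.604375) + (-0.30)(0.127125) + (-0.15)(0.222875) + (0.00)(0.025000) = 0.35149375
(I − A)⁻¹ = adj(I−A) / det(I−A) ≈
  [   1.7194     0.6380     0.3041     0.3147]
  [   0.3617     1.1600     0.0846     0.4385]
  [   0.6341     0.6572     1.2497     0.5918]
  [   0.0711     0.1298     0.0953     1.5022]
First solve x = (I − A)⁻¹ d = adj(I−A)·d / det(I−A); in particular x_A = (0.222875·675 + 0.231000·475 + 0.439250·600 + 0.208000·75) / 0.35149375 = 539.315625 / 0.35149375 ≈ 1534.35338.
Intermediate flow from A to A: z_AA = a_AA · x_A = 0.10 × 539.315625 / 0.35149375 = 53.9315625 / 0.35149375 ≈ 153.435.

z_AA = 153.435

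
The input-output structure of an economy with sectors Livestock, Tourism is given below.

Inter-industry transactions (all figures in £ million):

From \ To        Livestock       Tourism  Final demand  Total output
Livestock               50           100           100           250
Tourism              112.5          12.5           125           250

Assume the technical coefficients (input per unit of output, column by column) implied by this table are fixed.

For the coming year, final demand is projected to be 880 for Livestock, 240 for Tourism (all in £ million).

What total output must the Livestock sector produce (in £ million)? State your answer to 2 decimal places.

x_L = 1606.90

Technical coefficients a_ij = z_ij / X_j:
  a_LL = 50/250 = 0.20, a_TL = 112.5/250 = 0.45
  a_LT = 100/250 = 0.40, a_TT = 12.5/250 = 0.05
I − A =
  [   0.80    -0.40]
  [  -0.45     0.95]
det(I−A) = (0.80)(0.95) − (-0.40)(-0.45) = 0.5800
adj(I−A) = [[0.95, 0.40], [0.45, 0.80]]
(I − A)⁻¹ = adj(I−A) / det(I−A) ≈
  [   1.6379     0.6897]
  [   0.7759     1.3793]
x = (I − A)⁻¹ d = adj(I−A)·d / det(I−A), with det(I−A) = 0.5800:
  x_L = (0.95·880 + 0.40·240) / 0.5800 = 932.00 / 0.5800 ≈ 1606.90
  x_T = (0.45·880 + 0.80·240) / 0.5800 = 588.00 / 0.5800 ≈ 1013.79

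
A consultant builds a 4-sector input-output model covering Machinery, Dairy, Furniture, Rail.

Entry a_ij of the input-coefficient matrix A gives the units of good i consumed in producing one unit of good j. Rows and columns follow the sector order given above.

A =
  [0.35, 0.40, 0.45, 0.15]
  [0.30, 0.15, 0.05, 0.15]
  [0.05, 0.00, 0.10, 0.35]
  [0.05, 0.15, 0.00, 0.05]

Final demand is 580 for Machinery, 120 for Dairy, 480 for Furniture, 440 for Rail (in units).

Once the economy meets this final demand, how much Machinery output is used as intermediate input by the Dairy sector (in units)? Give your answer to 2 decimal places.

I − A =
  [   0.65    -0.40    -0.45    -0.15]
  [  -0.30     0.85    -0.05    -0.15]
  [  -0.05     0.00     0.90    -0.35]
  [  -0.05    -0.15     0.00     0.95]
Compute the cofactors C_ij = (−1)^(i+j)·(3×3 minor ij) of I−A; the adjugate is their transpose:
adj(I−A) = Cᵀ =
  [ 0.703875   0.385875   0.373375   0.309625]
  [ 0.266500   0.519750   0.162125   0.183875]
  [ 0.069875   0.061250   0.380125   0.160750]
  [ 0.079125   0.102375   0.045250   0.369125]
det(I−A) = Σ_j (I−A)_1j·C_1j = (0.65)(0.703875) + (-0.40)(0.266500) + (-0.45)(0.069875) + (-0.15)(0.079125) = 0.30760625
(I − A)⁻¹ = adj(I−A) / det(I−A) ≈
  [   2.2882     1.2544     1.2138     1.0066]
  [   0.8664     1.6897     0.5271     0.5978]
  [   0.2272     0.1991     1.2358     0.5226]
  [   0.2572     0.3328     0.1471     1.2000]
First solve x = (I − A)⁻¹ d = adj(I−A)·d / det(I−A); in particular x_2 = (0.266500·580 + 0.519750·120 + 0.162125·480 + 0.183875·440) / 0.30760625 = 375.665 / 0.30760625 ≈ 1221.2528.
Intermediate flow from 1 to 2: z_12 = a_12 · x_2 = 0.40 × 375.665 / 0.30760625 = 150.266 / 0.30760625 ≈ 488.50.

z_12 = 488.50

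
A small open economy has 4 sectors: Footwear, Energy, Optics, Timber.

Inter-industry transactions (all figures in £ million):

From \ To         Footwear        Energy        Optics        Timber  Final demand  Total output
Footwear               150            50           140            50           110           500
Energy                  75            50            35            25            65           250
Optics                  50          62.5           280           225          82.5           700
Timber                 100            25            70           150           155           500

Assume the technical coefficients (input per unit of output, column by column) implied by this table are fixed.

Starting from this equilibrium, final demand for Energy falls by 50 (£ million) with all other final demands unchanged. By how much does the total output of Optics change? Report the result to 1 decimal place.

Technical coefficients a_ij = z_ij / X_j:
  a_FF = 150/500 = 0.30, a_EF = 75/500 = 0.15, a_OF = 50/500 = 0.10, a_TF = 100/500 = 0.20
  a_FE = 50/250 = 0.20, a_EE = 50/250 = 0.20, a_OE = 62.5/250 = 0.25, a_TE = 25/250 = 0.10
  a_FO = 140/700 = 0.20, a_EO = 35/700 = 0.05, a_OO = 280/700 = 0.40, a_TO = 70/700 = 0.10
  a_FT = 50/500 = 0.10, a_ET = 25/500 = 0.05, a_OT = 225/500 = 0.45, a_TT = 150/500 = 0.30
I − A =
  [   0.70    -0.20    -0.20    -0.10]
  [  -0.15     0.80    -0.05    -0.05]
  [  -0.10    -0.25     0.60    -0.45]
  [  -0.20    -0.10    -0.10     0.70]
Compute the cofactors C_ij = (−1)^(i+j)·(3×3 minor ij) of I−A; the adjugate is their transpose:
adj(I−A) = Cᵀ =
  [ 0.28475   0.12750   0.12750   0.13175]
  [ 0.07075   0.21750   0.05150   0.05875]
  [ 0.16300   0.18200   0.34800   0.26000]
  [ 0.11475   0.09350   0.09350   0.28475]
det(I−A) = Σ_j (I−A)_1j·C_1j = (0.70)(0.28475) + (-0.20)(0.07075) + (-0.20)(0.16300) + (-0.10)(0.11475) = 0.1411
(I − A)⁻¹ = adj(I−A) / det(I−A) ≈
  [   2.0181     0.9036     0.9036     0.9337]
  [   0.5014     1.5415     0.3650     0.4164]
  [   1.1552     1.2899     2.4663     1.8427]
  [   0.8133     0.6627     0.6627     2.0181]
Δx = (I − A)⁻¹ Δd with Δd having -50 in the Energy component and 0 elsewhere.
So Δx_O = L_OE · (-50), where L_OE = adj(I−A)_OE / det(I−A) = 0.18200 / 0.1411.
Δx_O = 0.18200 × (-50) / 0.1411 = -9.10 / 0.1411 ≈ -64.5.

Δx_O = -64.5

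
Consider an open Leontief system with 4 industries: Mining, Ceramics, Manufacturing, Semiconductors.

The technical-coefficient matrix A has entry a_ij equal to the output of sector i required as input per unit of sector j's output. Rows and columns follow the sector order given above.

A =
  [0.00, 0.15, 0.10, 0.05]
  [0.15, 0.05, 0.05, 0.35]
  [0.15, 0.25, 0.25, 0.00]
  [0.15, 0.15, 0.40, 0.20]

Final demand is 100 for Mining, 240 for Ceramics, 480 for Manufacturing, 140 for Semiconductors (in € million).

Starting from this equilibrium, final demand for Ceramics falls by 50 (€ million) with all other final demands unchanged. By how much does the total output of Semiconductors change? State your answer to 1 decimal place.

I − A =
  [   1.00    -0.15    -0.10    -0.05]
  [  -0.15     0.95    -0.05    -0.35]
  [  -0.15    -0.25     0.75     0.00]
  [  -0.15    -0.15    -0.40     0.80]
Compute the cofactors C_ij = (−1)^(i+j)·(3×3 minor ij) of I−A; the adjugate is their transpose:
adj(I−A) = Cᵀ =
  [ 0.485625   0.120625   0.117125   0.083125]
  [ 0.156375   0.579375   0.199875   0.263250]
  [ 0.149250   0.217250   0.673375   0.104375]
  [ 0.195000   0.239875   0.396125   0.664000]
det(I−A) = Σ_j (I−A)_1j·C_1j = (1.00)(0.485625) + (-0.15)(0.156375) + (-0.10)(0.149250) + (-0.05)(0.195000) = 0.43749375
(I − A)⁻¹ = adj(I−A) / det(I−A) ≈
  [   1.1100     0.2757     0.2677     0.1900]
  [   0.3574     1.3243     0.4569     0.6017]
  [   0.3411     0.4966     1.5392     0.2386]
  [   0.4457     0.5483     0.9054     1.5177]
Δx = (I − A)⁻¹ Δd with Δd having -50 in the Ceramics component and 0 elsewhere.
So Δx_4 = L_42 · (-50), where L_42 = adj(I−A)_42 / det(I−A) = 0.239875 / 0.43749375.
Δx_4 = 0.239875 × (-50) / 0.43749375 = -11.99375 / 0.43749375 ≈ -27.4.

Δx_4 = -27.4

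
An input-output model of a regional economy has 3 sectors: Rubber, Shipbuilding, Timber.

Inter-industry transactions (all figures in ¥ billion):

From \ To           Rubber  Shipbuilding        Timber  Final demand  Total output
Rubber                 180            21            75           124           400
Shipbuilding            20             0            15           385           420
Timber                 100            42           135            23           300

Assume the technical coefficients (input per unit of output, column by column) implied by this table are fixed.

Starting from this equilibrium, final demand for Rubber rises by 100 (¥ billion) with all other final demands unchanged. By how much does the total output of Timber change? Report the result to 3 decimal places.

Δx_3 = 108.974

Technical coefficients a_ij = z_ij / X_j:
  a_11 = 180/400 = 0.45, a_21 = 20/400 = 0.05, a_31 = 100/400 = 0.25
  a_12 = 21/420 = 0.05, a_22 = 0/420 = 0.00, a_32 = 42/420 = 0.10
  a_13 = 75/300 = 0.25, a_23 = 15/300 = 0.05, a_33 = 135/300 = 0.45
I − A =
  [   0.55    -0.05    -0.25]
  [  -0.05     1.00    -0.05]
  [  -0.25    -0.10     0.55]
Cofactors of I−A, C_ij = (−1)^(i+j)·(minor ij) (rows/columns in the sector order above):
  C_11 = (1.00)(0.55) − (-0.05)(-0.10) = 0.5450
  C_12 = −[(-0.05)(0.55) − (-0.05)(-0.25)] = 0.0400
  C_13 = (-0.05)(-0.10) − (1.00)(-0.25) = 0.2550
  C_21 = −[(-0.05)(0.55) − (-0.25)(-0.10)] = 0.0525
  C_22 = (0.55)(0.55) − (-0.25)(-0.25) = 0.2400
  C_23 = −[(0.55)(-0.10) − (-0.05)(-0.25)] = 0.0675
  C_31 = (-0.05)(-0.05) − (-0.25)(1.00) = 0.2525
  C_32 = −[(0.55)(-0.05) − (-0.25)(-0.05)] = 0.0400
  C_33 = (0.55)(1.00) − (-0.05)(-0.05) = 0.5475
det(I−A) = Σ_j (I−A)_1j·C_1j = (0.55)(0.5450) + (-0.05)(0.0400) + (-0.25)(0.2550) = 0.2340
adj(I−A) = Cᵀ =
  [ 0.5450   0.0525   0.2525]
  [ 0.0400   0.2400   0.0400]
  [ 0.2550   0.0675   0.5475]
(I − A)⁻¹ = adj(I−A) / det(I−A) ≈
  [   2.3291     0.2244     1.0791]
  [   0.1709     1.0256     0.1709]
  [   1.0897     0.2885     2.3397]
Δx = (I − A)⁻¹ Δd with Δd having +100 in the Rubber component and 0 elsewhere.
So Δx_3 = L_31 · (+100), where L_31 = adj(I−A)_31 / det(I−A) = 0.2550 / 0.2340.
Δx_3 = 0.2550 × (+100) / 0.2340 = 25.50 / 0.2340 ≈ 108.974.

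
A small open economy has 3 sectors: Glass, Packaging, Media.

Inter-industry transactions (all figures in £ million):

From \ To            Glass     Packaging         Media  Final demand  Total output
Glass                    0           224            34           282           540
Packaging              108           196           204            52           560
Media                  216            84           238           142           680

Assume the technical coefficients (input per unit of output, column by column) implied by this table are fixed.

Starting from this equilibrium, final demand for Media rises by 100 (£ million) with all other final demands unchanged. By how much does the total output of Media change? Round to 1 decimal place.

Δx_M = 216.7

Technical coefficients a_ij = z_ij / X_j:
  a_GG = 0/540 = 0.00, a_PG = 108/540 = 0.20, a_MG = 216/540 = 0.40
  a_GP = 224/560 = 0.40, a_PP = 196/560 = 0.35, a_MP = 84/560 = 0.15
  a_GM = 34/680 = 0.05, a_PM = 204/680 = 0.30, a_MM = 238/680 = 0.35
I − A =
  [   1.00    -0.40    -0.05]
  [  -0.20     0.65    -0.30]
  [  -0.40    -0.15     0.65]
Cofactors of I−A, C_ij = (−1)^(i+j)·(minor ij) (rows/columns in the sector order above):
  C_11 = (0.65)(0.65) − (-0.30)(-0.15) = 0.3775
  C_12 = −[(-0.20)(0.65) − (-0.30)(-0.40)] = 0.2500
  C_13 = (-0.20)(-0.15) − (0.65)(-0.40) = 0.2900
  C_21 = −[(-0.40)(0.65) − (-0.05)(-0.15)] = 0.2675
  C_22 = (1.00)(0.65) − (-0.05)(-0.40) = 0.6300
  C_23 = −[(1.00)(-0.15) − (-0.40)(-0.40)] = 0.3100
  C_31 = (-0.40)(-0.30) − (-0.05)(0.65) = 0.1525
  C_32 = −[(1.00)(-0.30) − (-0.05)(-0.20)] = 0.3100
  C_33 = (1.00)(0.65) − (-0.40)(-0.20) = 0.5700
det(I−A) = Σ_j (I−A)_1j·C_1j = (1.00)(0.3775) + (-0.40)(0.2500) + (-0.05)(0.2900) = 0.2630
adj(I−A) = Cᵀ =
  [ 0.3775   0.2675   0.1525]
  [ 0.2500   0.6300   0.3100]
  [ 0.2900   0.3100   0.5700]
(I − A)⁻¹ = adj(I−A) / det(I−A) ≈
  [   1.4354     1.0171     0.5798]
  [   0.9506     2.3954     1.1787]
  [   1.1027     1.1787     2.1673]
Δx = (I − A)⁻¹ Δd with Δd having +100 in the Media component and 0 elsewhere.
So Δx_M = L_MM · (+100), where L_MM = adj(I−A)_MM / det(I−A) = 0.5700 / 0.2630.
Δx_M = 0.5700 × (+100) / 0.2630 = 57.00 / 0.2630 ≈ 216.7.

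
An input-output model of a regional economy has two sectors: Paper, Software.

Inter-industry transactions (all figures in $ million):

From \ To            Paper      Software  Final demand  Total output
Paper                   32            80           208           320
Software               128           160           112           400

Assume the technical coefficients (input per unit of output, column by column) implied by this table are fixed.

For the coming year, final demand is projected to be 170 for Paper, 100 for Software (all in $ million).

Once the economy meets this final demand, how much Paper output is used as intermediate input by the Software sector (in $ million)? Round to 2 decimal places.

z_12 = 68.70

Technical coefficients a_ij = z_ij / X_j:
  a_11 = 32/320 = 0.10, a_21 = 128/320 = 0.40
  a_12 = 80/400 = 0.20, a_22 = 160/400 = 0.40
I − A =
  [   0.90    -0.20]
  [  -0.40     0.60]
det(I−A) = (0.90)(0.60) − (-0.20)(-0.40) = 0.4600
adj(I−A) = [[0.60, 0.20], [0.40, 0.90]]
(I − A)⁻¹ = adj(I−A) / det(I−A) ≈
  [   1.3043     0.4348]
  [   0.8696     1.9565]
First solve x = (I − A)⁻¹ d = adj(I−A)·d / det(I−A); in particular x_2 = (0.40·170 + 0.90·100) / 0.4600 = 158.00 / 0.4600 ≈ 343.4783.
Intermediate flow from 1 to 2: z_12 = a_12 · x_2 = 0.20 × 158.00 / 0.4600 = 31.60 / 0.4600 ≈ 68.70.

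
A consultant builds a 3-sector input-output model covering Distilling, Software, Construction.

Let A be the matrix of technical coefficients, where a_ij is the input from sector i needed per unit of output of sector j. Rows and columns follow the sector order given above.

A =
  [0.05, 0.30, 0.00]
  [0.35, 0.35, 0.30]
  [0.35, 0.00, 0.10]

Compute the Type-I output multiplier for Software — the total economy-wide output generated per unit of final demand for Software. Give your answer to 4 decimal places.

m_2 = 2.8621

I − A =
  [   0.95    -0.30     0.00]
  [  -0.35     0.65    -0.30]
  [  -0.35     0.00     0.90]
Cofactors of I−A, C_ij = (−1)^(i+j)·(minor ij) (rows/columns in the sector order above):
  C_11 = (0.65)(0.90) − (-0.30)(0.00) = 0.5850
  C_12 = −[(-0.35)(0.90) − (-0.30)(-0.35)] = 0.4200
  C_13 = (-0.35)(0.00) − (0.65)(-0.35) = 0.2275
  C_21 = −[(-0.30)(0.90) − (0.00)(0.00)] = 0.2700
  C_22 = (0.95)(0.90) − (0.00)(-0.35) = 0.8550
  C_23 = −[(0.95)(0.00) − (-0.30)(-0.35)] = 0.1050
  C_31 = (-0.30)(-0.30) − (0.00)(0.65) = 0.0900
  C_32 = −[(0.95)(-0.30) − (0.00)(-0.35)] = 0.2850
  C_33 = (0.95)(0.65) − (-0.30)(-0.35) = 0.5125
det(I−A) = Σ_j (I−A)_1j·C_1j = (0.95)(0.5850) + (-0.30)(0.4200) + (0.00)(0.2275) = 0.42975
adj(I−A) = Cᵀ =
  [ 0.5850   0.2700   0.0900]
  [ 0.4200   0.8550   0.2850]
  [ 0.2275   0.1050   0.5125]
(I − A)⁻¹ = adj(I−A) / det(I−A) ≈
  [   1.36126     0.62827     0.20942]
  [   0.97731     1.98953     0.66318]
  [   0.52938     0.24433     1.19255]
The output multiplier for sector j is the column-j sum of the Leontief inverse (I − A)⁻¹ = adj(I−A) / det(I−A).
Column 2 of adj(I−A): (0.2700, 0.8550, 0.1050); det(I−A) = 0.42975.
m_2 = (0.2700 + 0.8550 + 0.1050) / 0.42975 = 1.23 / 0.42975 ≈ 2.8621.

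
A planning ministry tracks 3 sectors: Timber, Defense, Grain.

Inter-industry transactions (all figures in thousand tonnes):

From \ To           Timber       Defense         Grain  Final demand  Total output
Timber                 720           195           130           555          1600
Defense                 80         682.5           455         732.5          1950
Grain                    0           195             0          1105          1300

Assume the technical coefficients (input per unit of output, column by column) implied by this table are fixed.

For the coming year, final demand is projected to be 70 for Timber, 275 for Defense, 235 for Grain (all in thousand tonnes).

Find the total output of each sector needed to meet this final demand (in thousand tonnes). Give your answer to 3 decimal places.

x_1 = 290.909, x_2 = 604.545, x_3 = 295.455

Technical coefficients a_ij = z_ij / X_j:
  a_11 = 720/1600 = 0.45, a_21 = 80/1600 = 0.05, a_31 = 0/1600 = 0.00
  a_12 = 195/1950 = 0.10, a_22 = 682.5/1950 = 0.35, a_32 = 195/1950 = 0.10
  a_13 = 130/1300 = 0.10, a_23 = 455/1300 = 0.35, a_33 = 0/1300 = 0.00
I − A =
  [   0.55    -0.10    -0.10]
  [  -0.05     0.65    -0.35]
  [   0.00    -0.10     1.00]
Cofactors of I−A, C_ij = (−1)^(i+j)·(minor ij) (rows/columns in the sector order above):
  C_11 = (0.65)(1.00) − (-0.35)(-0.10) = 0.6150
  C_12 = −[(-0.05)(1.00) − (-0.35)(0.00)] = 0.0500
  C_13 = (-0.05)(-0.10) − (0.65)(0.00) = 0.0050
  C_21 = −[(-0.10)(1.00) − (-0.10)(-0.10)] = 0.1100
  C_22 = (0.55)(1.00) − (-0.10)(0.00) = 0.5500
  C_23 = −[(0.55)(-0.10) − (-0.10)(0.00)] = 0.0550
  C_31 = (-0.10)(-0.35) − (-0.10)(0.65) = 0.1000
  C_32 = −[(0.55)(-0.35) − (-0.10)(-0.05)] = 0.1975
  C_33 = (0.55)(0.65) − (-0.10)(-0.05) = 0.3525
det(I−A) = Σ_j (I−A)_1j·C_1j = (0.55)(0.6150) + (-0.10)(0.0500) + (-0.10)(0.0050) = 0.33275
adj(I−A) = Cᵀ =
  [ 0.6150   0.1100   0.1000]
  [ 0.0500   0.5500   0.1975]
  [ 0.0050   0.0550   0.3525]
(I − A)⁻¹ = adj(I−A) / det(I−A) ≈
  [   1.8482     0.3306     0.3005]
  [   0.1503     1.6529     0.5935]
  [   0.0150     0.1653     1.0594]
x = (I − A)⁻¹ d = adj(I−A)·d / det(I−A), with det(I−A) = 0.33275:
  x_1 = (0.6150·70 + 0.1100·275 + 0.1000·235) / 0.33275 = 96.80 / 0.33275 ≈ 290.909
  x_2 = (0.0500·70 + 0.5500·275 + 0.1975·235) / 0.33275 = 201.1625 / 0.33275 ≈ 604.545
  x_3 = (0.0050·70 + 0.0550·275 + 0.3525·235) / 0.33275 = 98.3125 / 0.33275 ≈ 295.455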